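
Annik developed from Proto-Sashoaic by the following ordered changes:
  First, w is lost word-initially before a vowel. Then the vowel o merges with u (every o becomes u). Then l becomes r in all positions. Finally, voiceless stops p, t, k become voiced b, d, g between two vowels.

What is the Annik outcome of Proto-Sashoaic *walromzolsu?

arrumzursu

Annik: *walromzolsu
  walromzolsu → alromzolsu   [glide loss]
  alromzolsu → alrumzulsu   [vowel merger]
  alrumzulsu → arrumzursu   [unconditioned shift]
  arrumzursu (rule 4 does not apply)
  giving Annik arrumzursu.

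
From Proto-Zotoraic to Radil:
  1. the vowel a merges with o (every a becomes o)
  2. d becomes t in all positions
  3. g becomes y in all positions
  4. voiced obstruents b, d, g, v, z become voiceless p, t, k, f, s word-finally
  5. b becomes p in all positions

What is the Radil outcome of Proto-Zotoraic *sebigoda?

Radil: *sebigoda > sebigodo > sebigoto > sebiyoto > sepiyoto  (by vowel merger, unconditioned shift, unconditioned shift, unconditioned shift)

sepiyoto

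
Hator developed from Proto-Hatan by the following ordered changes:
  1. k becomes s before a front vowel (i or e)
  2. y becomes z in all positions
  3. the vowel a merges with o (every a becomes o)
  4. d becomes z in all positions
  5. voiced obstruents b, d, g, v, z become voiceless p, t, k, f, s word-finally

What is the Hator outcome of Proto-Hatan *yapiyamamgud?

Hator: *yapiyamamgud > zapizamamgud > zopizomomgud > zopizomomguz > zopizomomgus  (by unconditioned shift, vowel merger, unconditioned shift, final devoicing)

zopizomomgus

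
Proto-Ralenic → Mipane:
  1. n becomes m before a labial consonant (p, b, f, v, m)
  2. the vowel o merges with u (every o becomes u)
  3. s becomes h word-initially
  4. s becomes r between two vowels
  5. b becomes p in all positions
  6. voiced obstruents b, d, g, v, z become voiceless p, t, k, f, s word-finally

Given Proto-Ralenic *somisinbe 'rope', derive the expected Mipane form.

humirimpe

Mipane: *somisinbe
  somisinbe → somisimbe   [nasal place assimilation]
  somisimbe → sumisimbe   [vowel merger]
  sumisimbe → humisimbe   [debuccalisation]
  humisimbe → humirimbe   [rhotacism]
  humirimbe → humirimpe   [unconditioned shift]
  humirimpe (rule 6 does not apply)
  giving Mipane humirimpe.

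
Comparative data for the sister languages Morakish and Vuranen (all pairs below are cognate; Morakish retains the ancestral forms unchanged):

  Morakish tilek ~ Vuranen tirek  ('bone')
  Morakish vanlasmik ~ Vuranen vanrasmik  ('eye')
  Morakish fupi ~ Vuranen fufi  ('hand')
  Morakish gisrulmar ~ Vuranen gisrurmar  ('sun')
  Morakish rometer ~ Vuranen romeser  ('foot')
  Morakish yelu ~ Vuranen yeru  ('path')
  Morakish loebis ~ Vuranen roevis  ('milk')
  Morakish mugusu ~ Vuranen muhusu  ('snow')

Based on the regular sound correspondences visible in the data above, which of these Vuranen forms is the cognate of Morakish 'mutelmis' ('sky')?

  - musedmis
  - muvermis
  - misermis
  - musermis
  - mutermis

rometer ~ romeser — Morakish t corresponds to Vuranen s between vowels (before a front vowel).
gisrulmar ~ gisrurmar — Morakish l corresponds to Vuranen r after a vowel, before a nasal.
Applying these to Morakish 'mutelmis':
  mutelmis → muselmis   (t→s between vowels (before a front vowel))
  muselmis → musermis   (l→r after a vowel, before a nasal)
So the Vuranen cognate is 'musermis'.

musermis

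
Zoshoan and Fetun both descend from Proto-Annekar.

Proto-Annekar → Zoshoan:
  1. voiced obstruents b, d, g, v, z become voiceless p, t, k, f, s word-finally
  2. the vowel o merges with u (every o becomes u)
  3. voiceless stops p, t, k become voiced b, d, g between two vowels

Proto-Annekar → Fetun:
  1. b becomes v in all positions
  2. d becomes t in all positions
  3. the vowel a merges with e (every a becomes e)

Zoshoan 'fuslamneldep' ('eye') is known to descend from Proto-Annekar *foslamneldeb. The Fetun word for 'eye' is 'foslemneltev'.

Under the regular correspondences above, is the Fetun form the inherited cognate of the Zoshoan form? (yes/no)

Derive the expected Fetun reflex of *foslamneldeb:
Fetun: start from *foslamneldeb.
  rule 1 (unconditioned shift): foslamneldeb → foslamneldev
  rule 2 (unconditioned shift): foslamneldev → foslamneltev
  rule 3 (vowel merger): foslamneltev → foslemneltev
  ⇒ Fetun foslemneltev
Fetun 'foslemneltev' matches the regular reflex exactly, so the pair is cognate.

yes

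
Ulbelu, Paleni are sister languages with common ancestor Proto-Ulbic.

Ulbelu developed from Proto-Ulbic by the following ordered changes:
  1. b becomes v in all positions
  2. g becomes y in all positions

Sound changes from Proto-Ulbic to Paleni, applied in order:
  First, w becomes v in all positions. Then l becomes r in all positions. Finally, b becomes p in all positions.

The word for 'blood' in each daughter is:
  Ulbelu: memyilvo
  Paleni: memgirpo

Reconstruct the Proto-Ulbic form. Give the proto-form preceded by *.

Position 6: Ulbelu has l, Paleni has r. Ulbelu preserves l here (none of its changes turn any other segment into l), so the proto-segment is *l.
Position 4: Ulbelu has y, Paleni has g. Paleni preserves g here (none of its changes turn any other segment into g), so the proto-segment is *g.
Position 7: Ulbelu has v, Paleni has p. Taking the neighbouring segments as reconstructed: Ulbelu v could go back to *b or *v; Paleni p could go back to *p or *b — the one source consistent with every daughter is *b.
The remaining positions agree across the daughters. Check the candidate against every language:
Ulbelu: *memgilbo
  memgilbo → memgilvo   [unconditioned shift]
  memgilvo → memyilvo   [unconditioned shift]
  giving Ulbelu memyilvo.
Paleni: *memgilbo
  memgilbo (rule 1 does not apply)
  memgilbo → memgirbo   [unconditioned shift]
  memgirbo → memgirpo   [unconditioned shift]
  giving Paleni memgirpo.
No other proto-form is consistent with every reflex, so the reconstruction is *memgilbo.

*memgilbo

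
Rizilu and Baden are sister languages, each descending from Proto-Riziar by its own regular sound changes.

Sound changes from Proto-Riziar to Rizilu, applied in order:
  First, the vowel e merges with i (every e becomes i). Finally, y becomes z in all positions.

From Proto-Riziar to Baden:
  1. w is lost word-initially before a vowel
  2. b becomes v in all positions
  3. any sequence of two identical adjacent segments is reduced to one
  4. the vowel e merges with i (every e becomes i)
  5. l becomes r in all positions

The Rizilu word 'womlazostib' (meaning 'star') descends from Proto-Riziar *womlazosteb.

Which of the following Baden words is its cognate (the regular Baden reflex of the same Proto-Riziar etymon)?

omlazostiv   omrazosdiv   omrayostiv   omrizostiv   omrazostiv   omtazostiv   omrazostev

Baden: start from *womlazosteb.
  rule 1 (glide loss): womlazosteb → omlazosteb
  rule 2 (unconditioned shift): omlazosteb → omlazostev
  rule 3: no change — omlazostev
  rule 4 (vowel merger): omlazostev → omlazostiv
  rule 5 (unconditioned shift): omlazostiv → omrazostiv
  ⇒ Baden omrazostiv
The other candidates each miss or misapply at least one Baden change.

omrazostiv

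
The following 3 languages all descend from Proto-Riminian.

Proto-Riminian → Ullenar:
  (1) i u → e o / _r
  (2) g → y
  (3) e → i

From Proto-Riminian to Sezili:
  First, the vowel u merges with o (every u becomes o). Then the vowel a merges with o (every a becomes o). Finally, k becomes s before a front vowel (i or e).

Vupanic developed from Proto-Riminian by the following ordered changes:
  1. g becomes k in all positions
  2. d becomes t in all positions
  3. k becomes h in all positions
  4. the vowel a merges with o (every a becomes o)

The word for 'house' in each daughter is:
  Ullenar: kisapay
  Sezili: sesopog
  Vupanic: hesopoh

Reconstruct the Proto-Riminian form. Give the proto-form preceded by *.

*kesapag

Position 4: Ullenar has a, Sezili has o, Vupanic has o. Ullenar preserves a here (none of its changes turn any other segment into a), so the proto-segment is *a.
Position 1: Ullenar has k, Sezili has s, Vupanic has h. Ullenar preserves k here (none of its changes turn any other segment into k), so the proto-segment is *k.
Continuing position by position gives *kesapag; check it forward:
Ullenar: *kesapag
  kesapag (rule 1 does not apply)
  kesapag → kesapay   [unconditioned shift]
  kesapay → kisapay   [vowel merger]
  giving Ullenar kisapay.
Sezili: *kesapag
  kesapag (rule 1 does not apply)
  kesapag → kesopog   [vowel merger]
  kesopog → sesopog   [palatalisation]
  giving Sezili sesopog.
Vupanic: *kesapag
  kesapag → kesapak   [unconditioned shift]
  kesapak (rule 2 does not apply)
  kesapak → hesapah   [unconditioned shift]
  hesapah → hesopoh   [vowel merger]
  giving Vupanic hesopoh.
*kesapag is the unique common source.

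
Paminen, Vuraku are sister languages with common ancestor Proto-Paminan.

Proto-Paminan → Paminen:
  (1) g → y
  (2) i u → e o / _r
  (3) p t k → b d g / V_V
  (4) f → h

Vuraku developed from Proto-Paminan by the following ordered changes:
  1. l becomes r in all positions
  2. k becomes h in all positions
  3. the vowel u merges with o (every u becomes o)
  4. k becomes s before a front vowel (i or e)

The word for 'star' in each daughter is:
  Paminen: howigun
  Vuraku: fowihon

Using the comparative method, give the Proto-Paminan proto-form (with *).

*fowikun

Position 5: Paminen has g, Vuraku has h. In Paminen, g can only continue *k, so the proto-segment is *k.
Position 6: Paminen has u, Vuraku has o. Paminen preserves u here (none of its changes turn any other segment into u), so the proto-segment is *u.
Verify the candidate proto-form against each daughter:
Paminen: start from *fowikun.
  rule 1: no change — fowikun
  rule 2: no change — fowikun
  rule 3 (intervocalic voicing): fowikun → fowigun
  rule 4 (unconditioned shift): fowigun → howigun
  ⇒ Paminen howigun
Vuraku: start from *fowikun.
  rule 1: no change — fowikun
  rule 2 (unconditioned shift): fowikun → fowihun
  rule 3 (vowel merger): fowihun → fowihon
  rule 4: no change — fowihon
  ⇒ Vuraku fowihon
No other proto-form is consistent with every reflex, so the reconstruction is *fowikun.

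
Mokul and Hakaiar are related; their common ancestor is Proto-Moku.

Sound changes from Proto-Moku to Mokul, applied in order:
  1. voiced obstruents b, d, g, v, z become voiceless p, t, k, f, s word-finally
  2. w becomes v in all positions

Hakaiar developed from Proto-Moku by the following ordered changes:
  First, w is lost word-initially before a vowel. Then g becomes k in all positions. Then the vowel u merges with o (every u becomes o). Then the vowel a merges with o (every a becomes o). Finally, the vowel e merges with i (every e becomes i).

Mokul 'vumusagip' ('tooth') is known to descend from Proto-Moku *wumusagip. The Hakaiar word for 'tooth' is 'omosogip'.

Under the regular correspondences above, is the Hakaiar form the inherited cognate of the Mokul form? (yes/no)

no

Derive the expected Hakaiar reflex of *wumusagip:
Hakaiar: start from *wumusagip.
  rule 1 (glide loss): wumusagip → umusagip
  rule 2 (unconditioned shift): umusagip → umusakip
  rule 3 (vowel merger): umusakip → omosakip
  rule 4 (vowel merger): omosakip → omosokip
  rule 5: no change — omosokip
  ⇒ Hakaiar omosokip
The regular Hakaiar reflex would be 'omosokip', but the attested form is 'omosogip'. The correspondence is irregular, so they are not cognates (the Hakaiar form has a different source).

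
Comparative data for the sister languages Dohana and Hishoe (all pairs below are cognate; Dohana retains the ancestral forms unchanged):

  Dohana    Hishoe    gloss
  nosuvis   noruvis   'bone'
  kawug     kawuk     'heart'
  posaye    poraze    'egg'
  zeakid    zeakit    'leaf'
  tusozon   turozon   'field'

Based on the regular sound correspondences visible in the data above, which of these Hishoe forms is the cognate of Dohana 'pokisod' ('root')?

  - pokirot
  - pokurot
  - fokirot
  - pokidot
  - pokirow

tusozon ~ turozon — Dohana s corresponds to Hishoe r between vowels (before a back vowel).
zeakid ~ zeakit — Dohana d corresponds to Hishoe t word-finally.
Applying these to Dohana 'pokisod':
  pokisod → pokirod   (s→r between vowels (before a back vowel))
  pokirod → pokirot   (d→t word-finally)
So the Hishoe cognate is 'pokirot'.

pokirot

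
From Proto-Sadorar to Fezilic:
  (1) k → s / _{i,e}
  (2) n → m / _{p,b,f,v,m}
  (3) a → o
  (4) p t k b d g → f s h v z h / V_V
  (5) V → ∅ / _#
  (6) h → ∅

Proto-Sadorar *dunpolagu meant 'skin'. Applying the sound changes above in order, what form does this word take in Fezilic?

dumpolo

Fezilic: start from *dunpolagu.
  rule 1: no change — dunpolagu
  rule 2 (nasal place assimilation): dunpolagu → dumpolagu
  rule 3 (vowel merger): dumpolagu → dumpologu
  rule 4 (intervocalic lenition): dumpologu → dumpolohu
  rule 5 (apocope): dumpolohu → dumpoloh
  rule 6 (h-loss): dumpoloh → dumpolo
  ⇒ Fezilic dumpolo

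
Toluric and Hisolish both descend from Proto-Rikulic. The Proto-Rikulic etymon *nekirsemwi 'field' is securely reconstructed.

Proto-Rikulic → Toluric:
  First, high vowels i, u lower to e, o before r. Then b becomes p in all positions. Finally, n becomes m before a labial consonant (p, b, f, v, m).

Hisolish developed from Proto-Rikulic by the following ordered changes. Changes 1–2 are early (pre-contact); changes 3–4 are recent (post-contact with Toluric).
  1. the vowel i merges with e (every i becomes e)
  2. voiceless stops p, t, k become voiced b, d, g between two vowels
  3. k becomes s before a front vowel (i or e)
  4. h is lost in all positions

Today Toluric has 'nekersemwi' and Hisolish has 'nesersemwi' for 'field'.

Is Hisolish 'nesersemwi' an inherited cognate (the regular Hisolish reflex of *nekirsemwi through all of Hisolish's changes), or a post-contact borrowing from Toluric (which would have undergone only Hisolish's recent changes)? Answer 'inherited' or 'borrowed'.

borrowed

If inherited, *nekirsemwi would pass through all of Hisolish's changes:
Hisolish: *nekirsemwi > nekersemwe > negersemwe  (by vowel merger, intervocalic voicing)
If borrowed from Toluric 'nekersemwi' after the early changes, it would undergo only the recent ones:
  rule 3 (palatalisation): nekersemwi → nesersemwi
  rule 4 (h-loss): no change (nesersemwi)
  ⇒ as a loan: nesersemwi
Hisolish 'nesersemwi' matches the loan outcome 'nesersemwi', not the inherited 'negersemwe' — it skipped the early Hisolish changes, so it was borrowed from Toluric.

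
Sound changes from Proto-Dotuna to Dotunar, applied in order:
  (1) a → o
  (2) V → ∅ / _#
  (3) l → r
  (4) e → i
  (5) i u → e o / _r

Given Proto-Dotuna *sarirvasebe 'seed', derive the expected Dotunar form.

sorervosib

Dotunar: start from *sarirvasebe.
  rule 1 (vowel merger): sarirvasebe → sorirvosebe
  rule 2 (apocope): sorirvosebe → sorirvoseb
  rule 3: no change — sorirvoseb
  rule 4 (vowel merger): sorirvoseb → sorirvosib
  rule 5 (pre-rhotic lowering): sorirvosib → sorervosib
  ⇒ Dotunar sorervosib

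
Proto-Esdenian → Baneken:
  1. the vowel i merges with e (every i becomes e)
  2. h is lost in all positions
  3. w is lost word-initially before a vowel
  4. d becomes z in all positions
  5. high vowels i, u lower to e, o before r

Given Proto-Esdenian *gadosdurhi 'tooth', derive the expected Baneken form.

gazoszore

Baneken: *gadosdurhi > gadosdurhe > gadosdure > gazoszure > gazoszore  (by vowel merger, h-loss, unconditioned shift, pre-rhotic lowering)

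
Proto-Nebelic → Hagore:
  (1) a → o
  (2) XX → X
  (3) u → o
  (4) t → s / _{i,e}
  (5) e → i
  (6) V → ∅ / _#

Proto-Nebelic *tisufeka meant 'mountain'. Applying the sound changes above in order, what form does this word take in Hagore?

Hagore: *tisufeka > tisufeko > tisofeko > sisofeko > sisofiko > sisofik  (by vowel merger, vowel merger, palatalisation, vowel merger, apocope)

sisofik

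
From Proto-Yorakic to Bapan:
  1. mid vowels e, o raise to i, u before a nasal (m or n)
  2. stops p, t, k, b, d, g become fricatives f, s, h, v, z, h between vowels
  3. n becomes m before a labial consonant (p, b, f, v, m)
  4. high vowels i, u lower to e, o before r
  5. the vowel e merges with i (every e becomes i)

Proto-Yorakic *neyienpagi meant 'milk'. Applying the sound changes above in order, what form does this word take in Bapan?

Bapan: start from *neyienpagi.
  rule 1 (pre-nasal raising): neyienpagi → neyiinpagi
  rule 2 (intervocalic lenition): neyiinpagi → neyiinpahi
  rule 3 (nasal place assimilation): neyiinpahi → neyiimpahi
  rule 4: no change — neyiimpahi
  rule 5 (vowel merger): neyiimpahi → niyiimpahi
  ⇒ Bapan niyiimpahi

niyiimpahi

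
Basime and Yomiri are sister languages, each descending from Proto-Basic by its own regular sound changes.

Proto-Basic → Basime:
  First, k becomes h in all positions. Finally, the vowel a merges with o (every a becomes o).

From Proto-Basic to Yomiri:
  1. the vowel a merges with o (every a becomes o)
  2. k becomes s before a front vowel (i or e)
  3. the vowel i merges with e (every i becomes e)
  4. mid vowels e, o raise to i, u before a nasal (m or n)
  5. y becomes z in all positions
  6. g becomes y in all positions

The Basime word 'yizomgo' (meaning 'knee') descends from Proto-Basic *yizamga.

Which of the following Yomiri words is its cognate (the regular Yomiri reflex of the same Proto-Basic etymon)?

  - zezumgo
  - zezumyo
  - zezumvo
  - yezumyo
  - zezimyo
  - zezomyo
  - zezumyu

Yomiri: *yizamga
  yizamga → yizomgo   [vowel merger]
  yizomgo (rule 2 does not apply)
  yizomgo → yezomgo   [vowel merger]
  yezomgo → yezumgo   [pre-nasal raising]
  yezumgo → zezumgo   [unconditioned shift]
  zezumgo → zezumyo   [unconditioned shift]
  giving Yomiri zezumyo.
The other candidates each miss or misapply at least one Yomiri change.

zezumyo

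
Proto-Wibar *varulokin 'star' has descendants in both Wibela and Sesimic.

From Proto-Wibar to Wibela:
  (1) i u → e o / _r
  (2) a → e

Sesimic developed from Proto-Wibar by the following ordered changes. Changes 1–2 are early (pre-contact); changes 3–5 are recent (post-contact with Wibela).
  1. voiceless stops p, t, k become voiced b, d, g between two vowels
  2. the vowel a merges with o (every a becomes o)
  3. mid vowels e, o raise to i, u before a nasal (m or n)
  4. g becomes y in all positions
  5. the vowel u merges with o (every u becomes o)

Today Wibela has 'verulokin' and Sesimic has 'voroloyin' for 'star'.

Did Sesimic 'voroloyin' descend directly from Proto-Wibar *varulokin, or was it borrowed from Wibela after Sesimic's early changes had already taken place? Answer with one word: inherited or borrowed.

If inherited, *varulokin would pass through all of Sesimic's changes:
Sesimic: start from *varulokin.
  rule 1 (intervocalic voicing): varulokin → varulogin
  rule 2 (vowel merger): varulogin → vorulogin
  rule 3: no change — vorulogin
  rule 4 (unconditioned shift): vorulogin → voruloyin
  rule 5 (vowel merger): voruloyin → voroloyin
  ⇒ Sesimic voroloyin
If borrowed from Wibela 'verulokin' after the early changes, it would undergo only the recent ones:
  rule 3 (pre-nasal raising): no change (verulokin)
  rule 4 (unconditioned shift): no change (verulokin)
  rule 5 (vowel merger): verulokin → verolokin
  ⇒ as a loan: verolokin
Sesimic 'voroloyin' matches the inherited outcome exactly, so it is an inherited cognate, not a loan.

inherited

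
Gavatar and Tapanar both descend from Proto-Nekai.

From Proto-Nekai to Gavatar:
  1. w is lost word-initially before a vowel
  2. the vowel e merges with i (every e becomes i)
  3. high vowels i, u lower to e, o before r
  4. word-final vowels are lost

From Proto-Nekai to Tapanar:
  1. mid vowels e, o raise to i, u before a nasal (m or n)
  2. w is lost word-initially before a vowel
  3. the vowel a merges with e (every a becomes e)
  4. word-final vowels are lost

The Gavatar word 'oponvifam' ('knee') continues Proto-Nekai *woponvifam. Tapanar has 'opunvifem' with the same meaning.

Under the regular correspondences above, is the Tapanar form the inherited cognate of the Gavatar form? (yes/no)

Derive the expected Tapanar reflex of *woponvifam:
Tapanar: *woponvifam
  woponvifam → wopunvifam   [pre-nasal raising]
  wopunvifam → opunvifam   [glide loss]
  opunvifam → opunvifem   [vowel merger]
  opunvifem (rule 4 does not apply)
  giving Tapanar opunvifem.
Tapanar 'opunvifem' matches the regular reflex exactly, so the pair is cognate.

yes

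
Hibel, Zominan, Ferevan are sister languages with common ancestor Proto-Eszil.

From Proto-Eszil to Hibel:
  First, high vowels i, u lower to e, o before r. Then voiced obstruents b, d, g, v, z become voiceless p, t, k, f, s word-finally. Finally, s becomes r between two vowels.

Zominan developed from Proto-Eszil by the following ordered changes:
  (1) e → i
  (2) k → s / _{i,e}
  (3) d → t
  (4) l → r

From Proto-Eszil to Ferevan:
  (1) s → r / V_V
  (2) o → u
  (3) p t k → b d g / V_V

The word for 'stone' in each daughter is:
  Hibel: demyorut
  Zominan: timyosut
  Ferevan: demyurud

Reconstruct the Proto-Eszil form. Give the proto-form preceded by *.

Position 8: Hibel has t, Zominan has t, Ferevan has d. Taking the neighbouring segments as reconstructed: Hibel t could go back to *t or *d; Zominan t could go back to *t or *d; Ferevan d can only go back to *d — the one source consistent with every daughter is *d.
Position 6: Hibel has r, Zominan has s, Ferevan has r. Taking the neighbouring segments as reconstructed: Hibel r could go back to *s or *r; Zominan s can only go back to *s; Ferevan r could go back to *s or *r — the one source consistent with every daughter is *s.
Continuing position by position gives *demyosud; check it forward:
Hibel: *demyosud > demyosut > demyorut  (by final devoicing, rhotacism)
Zominan: *demyosud
  demyosud → dimyosud   [vowel merger]
  dimyosud (rule 2 does not apply)
  dimyosud → timyosut   [unconditioned shift]
  timyosut (rule 4 does not apply)
  giving Zominan timyosut.
Ferevan: *demyosud > demyorud > demyurud  (by rhotacism, vowel merger)
No other proto-form is consistent with every reflex, so the reconstruction is *demyosud.

*demyosud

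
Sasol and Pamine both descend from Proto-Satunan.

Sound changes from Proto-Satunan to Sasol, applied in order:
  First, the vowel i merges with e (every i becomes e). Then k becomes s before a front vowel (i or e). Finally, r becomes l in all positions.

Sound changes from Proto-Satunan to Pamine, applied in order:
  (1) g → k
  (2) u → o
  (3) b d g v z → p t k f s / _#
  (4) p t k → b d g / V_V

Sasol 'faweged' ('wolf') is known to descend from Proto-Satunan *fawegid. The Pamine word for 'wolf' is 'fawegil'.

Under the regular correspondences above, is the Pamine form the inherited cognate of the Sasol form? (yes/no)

no

Derive the expected Pamine reflex of *fawegid:
Pamine: *fawegid > fawekid > fawekit > fawegit  (by unconditioned shift, final devoicing, intervocalic voicing)
The regular Pamine reflex would be 'fawegit', but the attested form is 'fawegil'. The correspondence is irregular, so they are not cognates (the Pamine form has a different source).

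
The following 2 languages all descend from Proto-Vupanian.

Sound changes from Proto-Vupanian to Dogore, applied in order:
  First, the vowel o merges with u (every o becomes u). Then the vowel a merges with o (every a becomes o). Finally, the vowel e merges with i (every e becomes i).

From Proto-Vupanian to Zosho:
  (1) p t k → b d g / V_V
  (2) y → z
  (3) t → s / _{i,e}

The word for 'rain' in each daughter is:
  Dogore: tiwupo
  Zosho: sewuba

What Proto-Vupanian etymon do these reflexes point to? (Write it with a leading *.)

*tewupa

Position 5: Dogore has p, Zosho has b. Dogore preserves p here (none of its changes turn any other segment into p), so the proto-segment is *p.
Position 6: Dogore has o, Zosho has a. Zosho preserves a here (none of its changes turn any other segment into a), so the proto-segment is *a.
This points to *tewupa. Verify forward in each daughter:
Dogore: *tewupa > tewupo > tiwupo  (by vowel merger, vowel merger)
Zosho: *tewupa > tewuba > sewuba  (by intervocalic voicing, palatalisation)
Only *tewupa yields all of Dogore tiwupo, Zosho sewuba.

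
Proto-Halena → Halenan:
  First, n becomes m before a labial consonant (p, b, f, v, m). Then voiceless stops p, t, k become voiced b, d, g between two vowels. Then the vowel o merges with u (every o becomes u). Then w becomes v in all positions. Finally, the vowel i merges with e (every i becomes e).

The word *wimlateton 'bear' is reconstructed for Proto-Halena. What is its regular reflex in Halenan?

Halenan: *wimlateton > wimladedon > wimladedun > vimladedun > vemladedun  (by intervocalic voicing, vowel merger, unconditioned shift, vowel merger)

vemladedun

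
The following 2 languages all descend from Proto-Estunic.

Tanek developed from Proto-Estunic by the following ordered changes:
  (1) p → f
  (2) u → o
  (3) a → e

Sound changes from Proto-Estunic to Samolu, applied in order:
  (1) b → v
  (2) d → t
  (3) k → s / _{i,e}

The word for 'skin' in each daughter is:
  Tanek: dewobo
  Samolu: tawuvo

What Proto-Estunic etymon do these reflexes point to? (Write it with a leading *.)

*dawubo

Position 4: Tanek has o, Samolu has u. Samolu preserves u here (none of its changes turn any other segment into u), so the proto-segment is *u.
Position 2: Tanek has e, Samolu has a. Samolu preserves a here (none of its changes turn any other segment into a), so the proto-segment is *a.
Position 1: Tanek has d, Samolu has t. Tanek preserves d here (none of its changes turn any other segment into d), so the proto-segment is *d.
This points to *dawubo. Verify forward in each daughter:
Tanek: *dawubo
  dawubo (rule 1 does not apply)
  dawubo → dawobo   [vowel merger]
  dawobo → dewobo   [vowel merger]
  giving Tanek dewobo.
Samolu: *dawubo > dawuvo > tawuvo  (by unconditioned shift, unconditioned shift)
No other proto-form is consistent with every reflex, so the reconstruction is *dawubo.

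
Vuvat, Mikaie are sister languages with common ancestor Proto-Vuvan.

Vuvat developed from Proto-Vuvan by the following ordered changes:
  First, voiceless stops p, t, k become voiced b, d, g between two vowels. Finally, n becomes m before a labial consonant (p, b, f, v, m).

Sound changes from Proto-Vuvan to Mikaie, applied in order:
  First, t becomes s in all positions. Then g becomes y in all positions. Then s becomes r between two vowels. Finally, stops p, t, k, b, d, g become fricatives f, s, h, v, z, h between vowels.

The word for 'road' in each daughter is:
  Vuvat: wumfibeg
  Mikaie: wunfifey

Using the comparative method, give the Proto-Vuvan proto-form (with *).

*wunfipeg

Position 6: Vuvat has b, Mikaie has f. Taking the neighbouring segments as reconstructed: Vuvat b could go back to *p or *b; Mikaie f could go back to *p or *f — the one source consistent with every daughter is *p.
Position 8: Vuvat has g, Mikaie has y. Taking the neighbouring segments as reconstructed: Vuvat g can only go back to *g; Mikaie y could go back to *g or *y — the one source consistent with every daughter is *g.
Position 3: Vuvat has m, Mikaie has n. Mikaie preserves n here (none of its changes turn any other segment into n), so the proto-segment is *n.
Continuing position by position gives *wunfipeg; check it forward:
Vuvat: start from *wunfipeg.
  rule 1 (intervocalic voicing): wunfipeg → wunfibeg
  rule 2 (nasal place assimilation): wunfibeg → wumfibeg
  ⇒ Vuvat wumfibeg
Mikaie: *wunfipeg > wunfipey > wunfifey  (by unconditioned shift, intervocalic lenition)
No other proto-form is consistent with every reflex, so the reconstruction is *wunfipeg.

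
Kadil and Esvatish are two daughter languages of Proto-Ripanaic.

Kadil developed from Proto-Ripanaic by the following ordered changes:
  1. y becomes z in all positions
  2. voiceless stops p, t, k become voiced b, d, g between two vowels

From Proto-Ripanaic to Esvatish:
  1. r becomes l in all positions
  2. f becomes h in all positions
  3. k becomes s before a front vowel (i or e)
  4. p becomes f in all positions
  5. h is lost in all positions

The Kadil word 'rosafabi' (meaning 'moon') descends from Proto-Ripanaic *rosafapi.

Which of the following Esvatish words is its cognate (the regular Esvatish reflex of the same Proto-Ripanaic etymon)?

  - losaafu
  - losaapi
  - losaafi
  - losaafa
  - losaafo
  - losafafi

Esvatish: *rosafapi > losafapi > losahapi > losahafi > losaafi  (by unconditioned shift, unconditioned shift, unconditioned shift, h-loss)
The other candidates each miss or misapply at least one Esvatish change.

losaafi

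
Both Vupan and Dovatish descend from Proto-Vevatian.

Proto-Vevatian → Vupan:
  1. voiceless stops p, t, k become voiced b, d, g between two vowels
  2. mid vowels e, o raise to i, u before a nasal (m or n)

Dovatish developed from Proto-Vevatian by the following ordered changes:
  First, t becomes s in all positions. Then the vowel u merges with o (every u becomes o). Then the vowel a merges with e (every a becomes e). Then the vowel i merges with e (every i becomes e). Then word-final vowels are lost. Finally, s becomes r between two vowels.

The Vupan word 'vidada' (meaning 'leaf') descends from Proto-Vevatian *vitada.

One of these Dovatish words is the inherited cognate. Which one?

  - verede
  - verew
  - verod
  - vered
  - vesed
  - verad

Dovatish: start from *vitada.
  rule 1 (unconditioned shift): vitada → visada
  rule 2: no change — visada
  rule 3 (vowel merger): visada → visede
  rule 4 (vowel merger): visede → vesede
  rule 5 (apocope): vesede → vesed
  rule 6 (rhotacism): vesed → vered
  ⇒ Dovatish vered
The other candidates each miss or misapply at least one Dovatish change.

vered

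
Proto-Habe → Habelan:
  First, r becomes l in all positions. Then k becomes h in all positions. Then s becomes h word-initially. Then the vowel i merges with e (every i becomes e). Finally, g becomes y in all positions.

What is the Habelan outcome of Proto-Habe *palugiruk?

Habelan: *palugiruk
  palugiruk → palugiluk   [unconditioned shift]
  palugiluk → palugiluh   [unconditioned shift]
  palugiluh (rule 3 does not apply)
  palugiluh → palugeluh   [vowel merger]
  palugeluh → paluyeluh   [unconditioned shift]
  giving Habelan paluyeluh.

paluyeluh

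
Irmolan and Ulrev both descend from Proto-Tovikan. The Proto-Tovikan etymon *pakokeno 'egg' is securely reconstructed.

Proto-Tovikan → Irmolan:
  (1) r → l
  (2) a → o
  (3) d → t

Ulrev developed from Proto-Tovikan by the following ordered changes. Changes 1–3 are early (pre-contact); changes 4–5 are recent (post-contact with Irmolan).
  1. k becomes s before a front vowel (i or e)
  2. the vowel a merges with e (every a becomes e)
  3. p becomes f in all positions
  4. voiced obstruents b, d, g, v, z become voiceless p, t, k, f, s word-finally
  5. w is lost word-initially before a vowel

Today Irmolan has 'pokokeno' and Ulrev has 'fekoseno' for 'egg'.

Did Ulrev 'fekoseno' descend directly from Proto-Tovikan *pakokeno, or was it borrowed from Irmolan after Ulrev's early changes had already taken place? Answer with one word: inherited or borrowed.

inherited

If inherited, *pakokeno would pass through all of Ulrev's changes:
Ulrev: *pakokeno
  pakokeno → pakoseno   [palatalisation]
  pakoseno → pekoseno   [vowel merger]
  pekoseno → fekoseno   [unconditioned shift]
  fekoseno (rule 4 does not apply)
  fekoseno (rule 5 does not apply)
  giving Ulrev fekoseno.
If borrowed from Irmolan 'pokokeno' after the early changes, it would undergo only the recent ones:
  rule 4 (final devoicing): no change (pokokeno)
  rule 5 (glide loss): no change (pokokeno)
  ⇒ as a loan: pokokeno
Ulrev 'fekoseno' matches the inherited outcome exactly, so it is an inherited cognate, not a loan.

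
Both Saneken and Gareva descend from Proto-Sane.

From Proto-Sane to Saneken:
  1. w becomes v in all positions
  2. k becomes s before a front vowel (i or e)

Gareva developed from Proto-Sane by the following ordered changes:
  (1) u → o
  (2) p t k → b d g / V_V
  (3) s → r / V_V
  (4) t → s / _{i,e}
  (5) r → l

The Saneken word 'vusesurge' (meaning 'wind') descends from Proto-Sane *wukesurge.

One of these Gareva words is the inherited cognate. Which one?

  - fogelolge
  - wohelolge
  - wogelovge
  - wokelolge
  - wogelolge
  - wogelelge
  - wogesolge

wogelolge

Gareva: start from *wukesurge.
  rule 1 (vowel merger): wukesurge → wokesorge
  rule 2 (intervocalic voicing): wokesorge → wogesorge
  rule 3 (rhotacism): wogesorge → wogerorge
  rule 4: no change — wogerorge
  rule 5 (unconditioned shift): wogerorge → wogelolge
  ⇒ Gareva wogelolge
Among the options, 'wogelolge' alone shows every Gareva change applied in order.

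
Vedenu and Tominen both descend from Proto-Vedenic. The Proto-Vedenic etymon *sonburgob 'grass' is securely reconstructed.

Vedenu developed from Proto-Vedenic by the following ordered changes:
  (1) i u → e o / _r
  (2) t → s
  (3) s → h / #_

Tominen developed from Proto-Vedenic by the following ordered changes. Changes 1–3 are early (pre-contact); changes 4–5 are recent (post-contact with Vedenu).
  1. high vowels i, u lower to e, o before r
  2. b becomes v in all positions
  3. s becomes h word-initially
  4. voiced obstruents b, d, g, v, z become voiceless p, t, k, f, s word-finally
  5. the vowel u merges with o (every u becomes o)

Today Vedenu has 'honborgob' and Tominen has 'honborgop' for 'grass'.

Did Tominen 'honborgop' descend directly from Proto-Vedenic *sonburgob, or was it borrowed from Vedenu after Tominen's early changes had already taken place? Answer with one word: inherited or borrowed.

If inherited, *sonburgob would pass through all of Tominen's changes:
Tominen: *sonburgob
  sonburgob → sonborgob   [pre-rhotic lowering]
  sonborgob → sonvorgov   [unconditioned shift]
  sonvorgov → honvorgov   [debuccalisation]
  honvorgov → honvorgof   [final devoicing]
  honvorgof (rule 5 does not apply)
  giving Tominen honvorgof.
If borrowed from Vedenu 'honborgob' after the early changes, it would undergo only the recent ones:
  rule 4 (final devoicing): honborgob → honborgop
  rule 5 (vowel merger): no change (honborgop)
  ⇒ as a loan: honborgop
Tominen 'honborgop' matches the loan outcome 'honborgop', not the inherited 'honvorgof' — it skipped the early Tominen changes, so it was borrowed from Vedenu.

borrowed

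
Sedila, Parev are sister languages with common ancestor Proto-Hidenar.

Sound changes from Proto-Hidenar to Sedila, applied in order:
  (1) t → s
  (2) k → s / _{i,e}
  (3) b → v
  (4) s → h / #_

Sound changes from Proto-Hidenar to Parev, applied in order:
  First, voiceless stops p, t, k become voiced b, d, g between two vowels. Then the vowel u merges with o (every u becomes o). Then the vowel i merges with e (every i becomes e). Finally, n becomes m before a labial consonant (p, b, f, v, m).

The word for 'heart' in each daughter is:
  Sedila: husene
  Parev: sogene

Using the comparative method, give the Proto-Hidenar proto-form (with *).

Position 3: Sedila has s, Parev has g. Taking the neighbouring segments as reconstructed: Sedila s could go back to *t or *k or *s; Parev g could go back to *k or *g — the one source consistent with every daughter is *k.
Position 1: Sedila has h, Parev has s. Parev preserves s here (none of its changes turn any other segment into s), so the proto-segment is *s.
Position 2: Sedila has u, Parev has o. Sedila preserves u here (none of its changes turn any other segment into u), so the proto-segment is *u.
The remaining positions agree across the daughters. Check the candidate against every language:
Sedila: *sukene > susene > husene  (by palatalisation, debuccalisation)
Parev: *sukene
  sukene → sugene   [intervocalic voicing]
  sugene → sogene   [vowel merger]
  sogene (rule 3 does not apply)
  sogene (rule 4 does not apply)
  giving Parev sogene.
No other proto-form is consistent with every reflex, so the reconstruction is *sukene.

*sukene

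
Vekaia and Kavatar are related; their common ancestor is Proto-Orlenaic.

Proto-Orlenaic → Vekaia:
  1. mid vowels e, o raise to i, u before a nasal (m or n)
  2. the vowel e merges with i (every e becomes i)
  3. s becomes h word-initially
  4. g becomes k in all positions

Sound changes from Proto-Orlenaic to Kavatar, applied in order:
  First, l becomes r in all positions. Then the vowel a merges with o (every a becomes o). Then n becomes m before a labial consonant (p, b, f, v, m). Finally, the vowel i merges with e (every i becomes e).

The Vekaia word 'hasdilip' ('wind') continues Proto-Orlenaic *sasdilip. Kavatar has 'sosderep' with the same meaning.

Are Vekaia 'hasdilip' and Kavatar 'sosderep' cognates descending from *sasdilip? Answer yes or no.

yes

Derive the expected Kavatar reflex of *sasdilip:
Kavatar: *sasdilip > sasdirip > sosdirip > sosderep  (by unconditioned shift, vowel merger, vowel merger)
Kavatar 'sosderep' matches the regular reflex exactly, so the pair is cognate.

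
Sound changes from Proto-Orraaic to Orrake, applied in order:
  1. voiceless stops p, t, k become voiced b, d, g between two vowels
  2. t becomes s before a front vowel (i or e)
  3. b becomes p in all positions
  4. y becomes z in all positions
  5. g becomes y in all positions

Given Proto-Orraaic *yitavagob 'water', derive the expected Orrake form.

Orrake: *yitavagob > yidavagob > yidavagop > zidavagop > zidavayop  (by intervocalic voicing, unconditioned shift, unconditioned shift, unconditioned shift)

zidavayop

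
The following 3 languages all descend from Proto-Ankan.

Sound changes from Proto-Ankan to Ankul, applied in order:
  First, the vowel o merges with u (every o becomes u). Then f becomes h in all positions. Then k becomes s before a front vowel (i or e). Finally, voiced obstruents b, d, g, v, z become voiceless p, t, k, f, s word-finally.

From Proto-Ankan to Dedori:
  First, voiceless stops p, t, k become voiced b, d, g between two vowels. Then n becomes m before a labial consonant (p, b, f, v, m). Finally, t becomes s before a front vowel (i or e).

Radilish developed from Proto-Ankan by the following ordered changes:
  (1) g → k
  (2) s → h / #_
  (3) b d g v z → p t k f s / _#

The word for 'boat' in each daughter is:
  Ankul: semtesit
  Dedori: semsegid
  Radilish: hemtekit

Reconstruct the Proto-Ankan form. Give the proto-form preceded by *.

Position 4: Ankul has t, Dedori has s, Radilish has t. Taking the neighbouring segments as reconstructed: Ankul t can only go back to *t; Dedori s could go back to *t or *s; Radilish t can only go back to *t — the one source consistent with every daughter is *t.
Position 6: Ankul has s, Dedori has g, Radilish has k. Taking the neighbouring segments as reconstructed: Ankul s could go back to *k or *s; Dedori g could go back to *k or *g; Radilish k could go back to *k or *g — the one source consistent with every daughter is *k.
Position 1: Ankul has s, Dedori has s, Radilish has h. Taking the neighbouring segments as reconstructed: Ankul s could go back to *k or *s; Dedori s could go back to *t or *s; Radilish h could go back to *s or *h — the one source consistent with every daughter is *s.
This points to *semtekid. Verify forward in each daughter:
Ankul: start from *semtekid.
  rule 1: no change — semtekid
  rule 2: no change — semtekid
  rule 3 (palatalisation): semtekid → semtesid
  rule 4 (final devoicing): semtesid → semtesit
  ⇒ Ankul semtesit
Dedori: *semtekid > semtegid > semsegid  (by intervocalic voicing, palatalisation)
Radilish: start from *semtekid.
  rule 1: no change — semtekid
  rule 2 (debuccalisation): semtekid → hemtekid
  rule 3 (final devoicing): hemtekid → hemtekit
  ⇒ Radilish hemtekit
No other proto-form is consistent with every reflex, so the reconstruction is *semtekid.

*semtekid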